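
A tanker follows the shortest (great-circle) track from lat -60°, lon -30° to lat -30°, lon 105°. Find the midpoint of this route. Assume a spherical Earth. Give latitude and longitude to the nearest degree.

≈ lat -65°, lon 70°

From cos δ = sin φ₁ sin φ₂ + cos φ₁ cos φ₂ cos Δλ, the central angle is δ ≈ 1.444 rad (82.7°).
Interpolate at f = 1/2 with slerp weights a = sin((1−f)δ)/sin δ ≈ 0.666, b = sin(fδ)/sin δ ≈ 0.666.
p = a·p₁ + b·p₂ ≈ (0.139, 0.391, -0.910); φ = arcsin(p_z) ≈ -65.50°, λ = atan2(p_y, p_x) ≈ 70.40°.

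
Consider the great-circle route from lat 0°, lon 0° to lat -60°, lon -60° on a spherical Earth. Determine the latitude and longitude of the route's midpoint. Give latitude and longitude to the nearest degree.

Convert each endpoint to a unit vector on the sphere (x = cos φ cos λ, y = cos φ sin λ, z = sin φ).
The central angle between the endpoints is δ = arccos(p₁·p₂) ≈ 1.318 rad (75.5°).
Interpolate at f = 1/2 with slerp weights a = sin((1−f)δ)/sin δ ≈ 0.632, b = sin(fδ)/sin δ ≈ 0.632.
p = a·p₁ + b·p₂ ≈ (0.791, -0.274, -0.548); φ = arcsin(p_z) ≈ -33.21°, λ = atan2(p_y, p_x) ≈ -19.11°.

≈ lat -33°, lon -19°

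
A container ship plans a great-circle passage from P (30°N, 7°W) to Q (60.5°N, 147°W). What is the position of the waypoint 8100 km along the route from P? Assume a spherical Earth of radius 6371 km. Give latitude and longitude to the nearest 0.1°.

The haversine formula gives a central angle δ ≈ 1.462 rad (83.8°) between the endpoints. The total great-circle distance is δ·R ≈ 1.462 × 6371 ≈ 9315 km, so the target fraction is f = 8100/9315 ≈ 0.870.
Interpolate at f ≈ 0.870 with slerp weights a = sin((1−f)δ)/sin δ ≈ 0.191, b = sin(fδ)/sin δ ≈ 0.961.
p = a·p₁ + b·p₂ ≈ (-0.233, -0.278, 0.932); φ = arcsin(p_z) ≈ 68.73°, λ = atan2(p_y, p_x) ≈ -129.98°.

≈ (68.7°N, 130.0°W)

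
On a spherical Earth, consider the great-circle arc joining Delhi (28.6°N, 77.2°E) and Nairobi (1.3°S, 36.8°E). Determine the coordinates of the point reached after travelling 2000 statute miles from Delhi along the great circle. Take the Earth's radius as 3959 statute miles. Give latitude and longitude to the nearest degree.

From cos δ = sin φ₁ sin φ₂ + cos φ₁ cos φ₂ cos Δλ, the central angle is δ ≈ 0.853 rad (48.9°). The total great-circle distance is δ·R ≈ 0.853 × 3959 ≈ 3378 mi, so the target fraction is f = 2000/3378 ≈ 0.592.
Interpolate at f ≈ 0.592 with slerp weights a = sin((1−f)δ)/sin δ ≈ 0.453, b = sin(fδ)/sin δ ≈ 0.642.
p = a·p₁ + b·p₂ ≈ (0.602, 0.772, 0.202); φ = arcsin(p_z) ≈ 11.66°, λ = atan2(p_y, p_x) ≈ 52.05°.

≈ 12°N, 52°E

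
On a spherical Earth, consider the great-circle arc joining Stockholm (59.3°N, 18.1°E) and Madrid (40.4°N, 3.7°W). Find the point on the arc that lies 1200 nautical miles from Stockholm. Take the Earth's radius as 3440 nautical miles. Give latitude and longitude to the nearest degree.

Write both endpoints as unit vectors p₁, p₂ with components (cos φ cos λ, cos φ sin λ, sin φ).
The central angle between the endpoints is δ = arccos(p₁·p₂) ≈ 0.407 rad (23.3°). The total great-circle distance is δ·R ≈ 0.407 × 3440 ≈ 1400 nmi, so the target fraction is f = 1200/1400 ≈ 0.857.
Interpolate at f ≈ 0.857 with slerp weights a = sin((1−f)δ)/sin δ ≈ 0.147, b = sin(fδ)/sin δ ≈ 0.863.
p = a·p₁ + b·p₂ ≈ (0.727, -0.019, 0.686); φ = arcsin(p_z) ≈ 43.31°, λ = atan2(p_y, p_x) ≈ -1.50°.

≈ (43°N, 2°W)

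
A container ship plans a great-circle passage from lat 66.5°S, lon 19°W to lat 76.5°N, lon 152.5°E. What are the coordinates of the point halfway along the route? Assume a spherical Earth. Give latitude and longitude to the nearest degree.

From cos δ = sin φ₁ sin φ₂ + cos φ₁ cos φ₂ cos Δλ, the central angle is δ ≈ 2.961 rad (169.7°).
Interpolate at f = 1/2 with slerp weights a = sin((1−f)δ)/sin δ ≈ 5.553, b = sin(fδ)/sin δ ≈ 5.553.
p = a·p₁ + b·p₂ ≈ (0.944, -0.122, 0.307); φ = arcsin(p_z) ≈ 17.89°, λ = atan2(p_y, p_x) ≈ -7.38°.

≈ lat 18°N, lon 7°W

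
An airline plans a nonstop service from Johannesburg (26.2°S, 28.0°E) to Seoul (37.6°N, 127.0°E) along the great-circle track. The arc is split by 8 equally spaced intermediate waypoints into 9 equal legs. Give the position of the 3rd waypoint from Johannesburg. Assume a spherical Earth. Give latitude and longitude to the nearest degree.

From cos δ = sin φ₁ sin φ₂ + cos φ₁ cos φ₂ cos Δλ, the central angle is δ ≈ 1.961 rad (112.4°).
Interpolate at f = 3/9 with slerp weights a = sin((1−f)δ)/sin δ ≈ 1.044, b = sin(fδ)/sin δ ≈ 0.658.
p = a·p₁ + b·p₂ ≈ (0.514, 0.856, -0.060); φ = arcsin(p_z) ≈ -3.42°, λ = atan2(p_y, p_x) ≈ 59.03°.

≈ 3°S, 59°E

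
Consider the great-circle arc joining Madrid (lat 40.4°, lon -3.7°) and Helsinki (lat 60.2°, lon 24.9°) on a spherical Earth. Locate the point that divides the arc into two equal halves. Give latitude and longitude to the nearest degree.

≈ lat 51°, lon 8°

Write both endpoints as unit vectors p₁, p₂ with components (cos φ cos λ, cos φ sin λ, sin φ).
The central angle between the endpoints is δ = arccos(p₁·p₂) ≈ 0.463 rad (26.5°).
Interpolate at f = 1/2 with slerp weights a = sin((1−f)δ)/sin δ ≈ 0.514, b = sin(fδ)/sin δ ≈ 0.514.
p = a·p₁ + b·p₂ ≈ (0.622, 0.082, 0.779); φ = arcsin(p_z) ≈ 51.14°, λ = atan2(p_y, p_x) ≈ 7.53°.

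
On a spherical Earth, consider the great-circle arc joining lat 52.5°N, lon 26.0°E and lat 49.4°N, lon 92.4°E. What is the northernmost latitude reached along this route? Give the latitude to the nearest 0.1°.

The great circle lies in the plane with unit normal n̂ = (p₁ × p₂)/|p₁ × p₂|.
Here n̂_z ≈ +0.560; the vertex latitude is φ_max = arccos|n̂_z| ≈ 56.0°.
Check via Clairaut: cos φ_max = |cos φ₁| · sin C = cos(52.5°)·sin(66.8°) ≈ 0.560, again giving ≈ 56.0°.

≈ 56.0°N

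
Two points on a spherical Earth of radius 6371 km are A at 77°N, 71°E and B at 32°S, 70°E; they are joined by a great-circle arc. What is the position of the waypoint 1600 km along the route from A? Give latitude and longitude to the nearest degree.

≈ 63°N, 71°E

Write both endpoints as unit vectors p₁, p₂ with components (cos φ cos λ, cos φ sin λ, sin φ).
The central angle between the endpoints is δ = arccos(p₁·p₂) ≈ 1.902 rad (109.0°). The total great-circle distance is δ·R ≈ 1.902 × 6371 ≈ 12120 km, so the target fraction is f = 1600/12120 ≈ 0.132.
Interpolate at f ≈ 0.132 with slerp weights a = sin((1−f)δ)/sin δ ≈ 1.054, b = sin(fδ)/sin δ ≈ 0.263.
p = a·p₁ + b·p₂ ≈ (0.153, 0.434, 0.888); φ = arcsin(p_z) ≈ 62.61°, λ = atan2(p_y, p_x) ≈ 70.52°.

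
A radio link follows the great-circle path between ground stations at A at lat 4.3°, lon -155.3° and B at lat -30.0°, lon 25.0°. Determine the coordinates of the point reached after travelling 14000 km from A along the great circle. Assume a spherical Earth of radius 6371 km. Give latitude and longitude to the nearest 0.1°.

≈ lat -58.4°, lon 25.6°

The haversine formula gives a central angle δ ≈ 2.693 rad (154.3°) between the endpoints. The total great-circle distance is δ·R ≈ 2.693 × 6371 ≈ 17157 km, so the target fraction is f = 14000/17157 ≈ 0.816.
Interpolate at f ≈ 0.816 with slerp weights a = sin((1−f)δ)/sin δ ≈ 1.096, b = sin(fδ)/sin δ ≈ 1.868.
p = a·p₁ + b·p₂ ≈ (0.473, 0.227, -0.852); φ = arcsin(p_z) ≈ -58.39°, λ = atan2(p_y, p_x) ≈ 25.63°.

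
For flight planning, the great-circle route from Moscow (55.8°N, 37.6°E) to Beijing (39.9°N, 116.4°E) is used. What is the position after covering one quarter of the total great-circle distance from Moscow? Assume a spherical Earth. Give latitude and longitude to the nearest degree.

Convert each endpoint to a unit vector on the sphere (x = cos φ cos λ, y = cos φ sin λ, z = sin φ).
The central angle between the endpoints is δ = arccos(p₁·p₂) ≈ 0.909 rad (52.1°).
Interpolate at f = 1/4 with slerp weights a = sin((1−f)δ)/sin δ ≈ 0.799, b = sin(fδ)/sin δ ≈ 0.286.
p = a·p₁ + b·p₂ ≈ (0.258, 0.470, 0.844); φ = arcsin(p_z) ≈ 57.55°, λ = atan2(p_y, p_x) ≈ 61.22°.

≈ 58°N, 61°E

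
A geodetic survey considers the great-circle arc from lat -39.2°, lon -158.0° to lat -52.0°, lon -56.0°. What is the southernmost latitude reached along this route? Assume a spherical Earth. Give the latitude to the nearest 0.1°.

≈ -59.4°

The great circle lies in the plane with unit normal n̂ = (p₁ × p₂)/|p₁ × p₂|.
Here n̂_z ≈ +0.509; the vertex latitude is φ_max = arccos|n̂_z| ≈ 59.4°.
Check via Clairaut: cos φ_max = |cos φ₁| · sin C = cos(39.2°)·sin(139.0°) ≈ 0.509, again giving ≈ 59.4°.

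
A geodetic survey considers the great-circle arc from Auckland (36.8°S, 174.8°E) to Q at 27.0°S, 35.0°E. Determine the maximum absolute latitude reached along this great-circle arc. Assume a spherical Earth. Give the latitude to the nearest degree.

≈ 61°S

The great circle lies in the plane with unit normal n̂ = (p₁ × p₂)/|p₁ × p₂|.
Here n̂_z ≈ -0.479; the vertex latitude is φ_max = arccos|n̂_z| ≈ 61.4°.
Check via Clairaut: cos φ_max = |cos φ₁| · sin C = cos(36.8°)·sin(143.3°) ≈ 0.479, again giving ≈ 61.4°.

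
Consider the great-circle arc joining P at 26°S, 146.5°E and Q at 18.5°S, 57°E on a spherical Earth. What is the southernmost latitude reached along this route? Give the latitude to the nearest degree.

The great circle lies in the plane with unit normal n̂ = (p₁ × p₂)/|p₁ × p₂|.
Here n̂_z ≈ -0.862; the vertex latitude is φ_max = arccos|n̂_z| ≈ 30.5°.
Check via Clairaut: cos φ_max = |cos φ₁| · sin C = cos(26.0°)·sin(106.5°) ≈ 0.862, again giving ≈ 30.5°.

≈ 31°S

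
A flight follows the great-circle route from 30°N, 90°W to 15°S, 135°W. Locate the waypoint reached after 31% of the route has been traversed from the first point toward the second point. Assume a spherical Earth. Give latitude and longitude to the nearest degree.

Write both endpoints as unit vectors p₁, p₂ with components (cos φ cos λ, cos φ sin λ, sin φ).
The central angle between the endpoints is δ = arccos(p₁·p₂) ≈ 1.090 rad (62.5°).
Interpolate at f = 0.31 with slerp weights a = sin((1−f)δ)/sin δ ≈ 0.771, b = sin(fδ)/sin δ ≈ 0.374.
p = a·p₁ + b·p₂ ≈ (-0.255, -0.923, 0.289); φ = arcsin(p_z) ≈ 16.77°, λ = atan2(p_y, p_x) ≈ -105.47°.

≈ 17°N, 105°W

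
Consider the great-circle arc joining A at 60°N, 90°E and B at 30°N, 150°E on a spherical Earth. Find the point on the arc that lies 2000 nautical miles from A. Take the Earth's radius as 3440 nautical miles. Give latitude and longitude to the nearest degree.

Write both endpoints as unit vectors p₁, p₂ with components (cos φ cos λ, cos φ sin λ, sin φ).
The central angle between the endpoints is δ = arccos(p₁·p₂) ≈ 0.864 rad (49.5°). The total great-circle distance is δ·R ≈ 0.864 × 3440 ≈ 2972 nmi, so the target fraction is f = 2000/2972 ≈ 0.673.
Interpolate at f ≈ 0.673 with slerp weights a = sin((1−f)δ)/sin δ ≈ 0.367, b = sin(fδ)/sin δ ≈ 0.722.
p = a·p₁ + b·p₂ ≈ (-0.542, 0.496, 0.679); φ = arcsin(p_z) ≈ 42.73°, λ = atan2(p_y, p_x) ≈ 137.52°.

≈ 43°N, 138°E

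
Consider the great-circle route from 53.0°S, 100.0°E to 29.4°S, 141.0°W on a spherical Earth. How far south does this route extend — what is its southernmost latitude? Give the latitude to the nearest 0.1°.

≈ 62.4°S

The great circle lies in the plane with unit normal n̂ = (p₁ × p₂)/|p₁ × p₂|.
Here n̂_z ≈ +0.463; the vertex latitude is φ_max = arccos|n̂_z| ≈ 62.4°.
Check via Clairaut: cos φ_max = |cos φ₁| · sin C = cos(53.0°)·sin(129.7°) ≈ 0.463, again giving ≈ 62.4°.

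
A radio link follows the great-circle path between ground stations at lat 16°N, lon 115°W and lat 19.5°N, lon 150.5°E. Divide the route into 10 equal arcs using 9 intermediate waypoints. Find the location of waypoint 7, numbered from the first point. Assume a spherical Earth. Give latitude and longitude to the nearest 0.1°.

≈ lat 24.8°N, lon 178.7°E

Write both endpoints as unit vectors p₁, p₂ with components (cos φ cos λ, cos φ sin λ, sin φ).
The central angle between the endpoints is δ = arccos(p₁·p₂) ≈ 1.550 rad (88.8°).
Interpolate at f = 7/10 with slerp weights a = sin((1−f)δ)/sin δ ≈ 0.448, b = sin(fδ)/sin δ ≈ 0.884.
p = a·p₁ + b·p₂ ≈ (-0.908, 0.020, 0.419); φ = arcsin(p_z) ≈ 24.76°, λ = atan2(p_y, p_x) ≈ 178.75°.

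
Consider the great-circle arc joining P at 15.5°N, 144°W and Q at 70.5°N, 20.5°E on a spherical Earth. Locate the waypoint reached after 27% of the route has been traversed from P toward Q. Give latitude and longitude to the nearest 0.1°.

The haversine formula gives a central angle δ ≈ 1.629 rad (93.3°) between the endpoints.
Interpolate at f = 0.27 with slerp weights a = sin((1−f)δ)/sin δ ≈ 0.930, b = sin(fδ)/sin δ ≈ 0.426.
p = a·p₁ + b·p₂ ≈ (-0.591, -0.477, 0.650); φ = arcsin(p_z) ≈ 40.57°, λ = atan2(p_y, p_x) ≈ -141.13°.

≈ 40.6°N, 141.1°W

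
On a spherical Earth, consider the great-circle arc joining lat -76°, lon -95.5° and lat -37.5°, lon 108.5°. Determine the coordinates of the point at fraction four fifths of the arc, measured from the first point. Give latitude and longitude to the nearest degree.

≈ lat -50°, lon 111°

From cos δ = sin φ₁ sin φ₂ + cos φ₁ cos φ₂ cos Δλ, the central angle is δ ≈ 1.142 rad (65.5°).
Interpolate at f = 4/5 with slerp weights a = sin((1−f)δ)/sin δ ≈ 0.249, b = sin(fδ)/sin δ ≈ 0.871.
p = a·p₁ + b·p₂ ≈ (-0.225, 0.595, -0.772); φ = arcsin(p_z) ≈ -50.50°, λ = atan2(p_y, p_x) ≈ 110.71°.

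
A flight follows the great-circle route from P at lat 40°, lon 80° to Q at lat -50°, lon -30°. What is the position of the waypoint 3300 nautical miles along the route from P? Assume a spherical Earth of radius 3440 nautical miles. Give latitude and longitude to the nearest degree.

≈ lat 0°, lon 39°

From cos δ = sin φ₁ sin φ₂ + cos φ₁ cos φ₂ cos Δλ, the central angle is δ ≈ 2.293 rad (131.4°). The total great-circle distance is δ·R ≈ 2.293 × 3440 ≈ 7887 nmi, so the target fraction is f = 3300/7887 ≈ 0.418.
Interpolate at f ≈ 0.418 with slerp weights a = sin((1−f)δ)/sin δ ≈ 1.295, b = sin(fδ)/sin δ ≈ 1.091.
p = a·p₁ + b·p₂ ≈ (0.780, 0.626, -0.003); φ = arcsin(p_z) ≈ -0.19°, λ = atan2(p_y, p_x) ≈ 38.78°.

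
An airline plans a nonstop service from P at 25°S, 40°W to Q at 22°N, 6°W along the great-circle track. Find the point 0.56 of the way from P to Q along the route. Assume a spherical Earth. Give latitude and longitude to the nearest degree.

≈ 1°N, 21°W

The haversine formula gives a central angle δ ≈ 1.002 rad (57.4°) between the endpoints.
Interpolate at f = 0.56 with slerp weights a = sin((1−f)δ)/sin δ ≈ 0.507, b = sin(fδ)/sin δ ≈ 0.632.
p = a·p₁ + b·p₂ ≈ (0.934, -0.356, 0.023); φ = arcsin(p_z) ≈ 1.29°, λ = atan2(p_y, p_x) ≈ -20.88°.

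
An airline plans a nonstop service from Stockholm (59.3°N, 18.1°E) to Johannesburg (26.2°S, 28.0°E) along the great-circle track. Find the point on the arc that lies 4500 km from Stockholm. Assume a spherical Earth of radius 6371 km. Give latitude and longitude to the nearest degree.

≈ 19°N, 24°E

Convert each endpoint to a unit vector on the sphere (x = cos φ cos λ, y = cos φ sin λ, z = sin φ).
The central angle between the endpoints is δ = arccos(p₁·p₂) ≈ 1.499 rad (85.9°). The total great-circle distance is δ·R ≈ 1.499 × 6371 ≈ 9551 km, so the target fraction is f = 4500/9551 ≈ 0.471.
Interpolate at f ≈ 0.471 with slerp weights a = sin((1−f)δ)/sin δ ≈ 0.714, b = sin(fδ)/sin δ ≈ 0.651.
p = a·p₁ + b·p₂ ≈ (0.862, 0.387, 0.327); φ = arcsin(p_z) ≈ 19.07°, λ = atan2(p_y, p_x) ≈ 24.20°.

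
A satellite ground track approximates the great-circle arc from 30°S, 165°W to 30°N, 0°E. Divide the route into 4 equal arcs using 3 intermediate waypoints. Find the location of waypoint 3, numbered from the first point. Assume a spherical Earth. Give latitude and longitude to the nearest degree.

≈ 20°N, 45°W

Write both endpoints as unit vectors p₁, p₂ with components (cos φ cos λ, cos φ sin λ, sin φ).
The central angle between the endpoints is δ = arccos(p₁·p₂) ≈ 2.915 rad (167.0°).
Interpolate at f = 3/4 with slerp weights a = sin((1−f)δ)/sin δ ≈ 2.965, b = sin(fδ)/sin δ ≈ 3.635.
p = a·p₁ + b·p₂ ≈ (0.668, -0.665, 0.335); φ = arcsin(p_z) ≈ 19.58°, λ = atan2(p_y, p_x) ≈ -44.85°.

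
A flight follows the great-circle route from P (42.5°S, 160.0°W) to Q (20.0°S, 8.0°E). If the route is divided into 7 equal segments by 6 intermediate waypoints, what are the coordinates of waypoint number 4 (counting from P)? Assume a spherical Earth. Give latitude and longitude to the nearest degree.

From cos δ = sin φ₁ sin φ₂ + cos φ₁ cos φ₂ cos Δλ, the central angle is δ ≈ 2.034 rad (116.5°).
Interpolate at f = 4/7 with slerp weights a = sin((1−f)δ)/sin δ ≈ 0.855, b = sin(fδ)/sin δ ≈ 1.026.
p = a·p₁ + b·p₂ ≈ (0.362, -0.082, -0.929); φ = arcsin(p_z) ≈ -68.23°, λ = atan2(p_y, p_x) ≈ -12.71°.

≈ (68°S, 13°W)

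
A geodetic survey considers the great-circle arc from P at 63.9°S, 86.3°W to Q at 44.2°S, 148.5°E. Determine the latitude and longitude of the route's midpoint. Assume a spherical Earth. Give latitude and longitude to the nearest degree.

≈ 70°S, 174°W

Convert each endpoint to a unit vector on the sphere (x = cos φ cos λ, y = cos φ sin λ, z = sin φ).
The central angle between the endpoints is δ = arccos(p₁·p₂) ≈ 1.110 rad (63.6°).
Interpolate at f = 1/2 with slerp weights a = sin((1−f)δ)/sin δ ≈ 0.588, b = sin(fδ)/sin δ ≈ 0.588.
p = a·p₁ + b·p₂ ≈ (-0.343, -0.038, -0.939); φ = arcsin(p_z) ≈ -69.82°, λ = atan2(p_y, p_x) ≈ -173.69°.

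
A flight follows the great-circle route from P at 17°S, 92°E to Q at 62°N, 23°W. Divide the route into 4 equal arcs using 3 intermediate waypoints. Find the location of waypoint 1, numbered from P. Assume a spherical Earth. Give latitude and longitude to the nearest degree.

Convert each endpoint to a unit vector on the sphere (x = cos φ cos λ, y = cos φ sin λ, z = sin φ).
The central angle between the endpoints is δ = arccos(p₁·p₂) ≈ 2.035 rad (116.6°).
Interpolate at f = 1/4 with slerp weights a = sin((1−f)δ)/sin δ ≈ 1.117, b = sin(fδ)/sin δ ≈ 0.545.
p = a·p₁ + b·p₂ ≈ (0.198, 0.968, 0.154); φ = arcsin(p_z) ≈ 8.88°, λ = atan2(p_y, p_x) ≈ 78.43°.

≈ 9°N, 78°E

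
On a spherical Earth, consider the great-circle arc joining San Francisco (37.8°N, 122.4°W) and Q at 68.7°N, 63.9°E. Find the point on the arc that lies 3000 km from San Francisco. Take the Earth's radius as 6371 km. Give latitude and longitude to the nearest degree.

Write both endpoints as unit vectors p₁, p₂ with components (cos φ cos λ, cos φ sin λ, sin φ).
The central angle between the endpoints is δ = arccos(p₁·p₂) ≈ 1.281 rad (73.4°). The total great-circle distance is δ·R ≈ 1.281 × 6371 ≈ 8161 km, so the target fraction is f = 3000/8161 ≈ 0.368.
Interpolate at f ≈ 0.368 with slerp weights a = sin((1−f)δ)/sin δ ≈ 0.756, b = sin(fδ)/sin δ ≈ 0.473.
p = a·p₁ + b·p₂ ≈ (-0.244, -0.350, 0.904); φ = arcsin(p_z) ≈ 64.74°, λ = atan2(p_y, p_x) ≈ -124.93°.

≈ 65°N, 125°W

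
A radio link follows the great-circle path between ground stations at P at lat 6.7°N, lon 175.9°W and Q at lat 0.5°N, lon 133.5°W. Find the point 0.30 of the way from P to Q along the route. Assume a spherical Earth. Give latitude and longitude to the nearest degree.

From cos δ = sin φ₁ sin φ₂ + cos φ₁ cos φ₂ cos Δλ, the central angle is δ ≈ 0.746 rad (42.7°).
Interpolate at f = 0.30 with slerp weights a = sin((1−f)δ)/sin δ ≈ 0.735, b = sin(fδ)/sin δ ≈ 0.327.
p = a·p₁ + b·p₂ ≈ (-0.953, -0.289, 0.089); φ = arcsin(p_z) ≈ 5.08°, λ = atan2(p_y, p_x) ≈ -163.11°.

≈ lat 5°N, lon 163°W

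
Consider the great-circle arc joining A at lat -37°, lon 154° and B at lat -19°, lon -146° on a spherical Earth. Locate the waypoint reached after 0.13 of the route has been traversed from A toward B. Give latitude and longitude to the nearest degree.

≈ lat -36°, lon 163°

The haversine formula gives a central angle δ ≈ 0.960 rad (55.0°) between the endpoints.
Interpolate at f = 0.13 with slerp weights a = sin((1−f)δ)/sin δ ≈ 0.905, b = sin(fδ)/sin δ ≈ 0.152.
p = a·p₁ + b·p₂ ≈ (-0.769, 0.237, -0.594); φ = arcsin(p_z) ≈ -36.45°, λ = atan2(p_y, p_x) ≈ 162.90°.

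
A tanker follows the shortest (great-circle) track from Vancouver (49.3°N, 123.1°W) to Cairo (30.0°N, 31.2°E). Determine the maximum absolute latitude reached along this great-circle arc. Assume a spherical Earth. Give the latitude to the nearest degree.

The great circle lies in the plane with unit normal n̂ = (p₁ × p₂)/|p₁ × p₂|.
Here n̂_z ≈ +0.247; the vertex latitude is φ_max = arccos|n̂_z| ≈ 75.7°.
Check via Clairaut: cos φ_max = |cos φ₁| · sin C = cos(49.3°)·sin(22.3°) ≈ 0.247, again giving ≈ 75.7°.

≈ 76°N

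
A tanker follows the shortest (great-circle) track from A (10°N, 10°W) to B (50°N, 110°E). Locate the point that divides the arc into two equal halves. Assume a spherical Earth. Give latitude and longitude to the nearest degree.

≈ (47°N, 30°E)

Write both endpoints as unit vectors p₁, p₂ with components (cos φ cos λ, cos φ sin λ, sin φ).
The central angle between the endpoints is δ = arccos(p₁·p₂) ≈ 1.755 rad (100.6°).
Interpolate at f = 1/2 with slerp weights a = sin((1−f)δ)/sin δ ≈ 0.783, b = sin(fδ)/sin δ ≈ 0.783.
p = a·p₁ + b·p₂ ≈ (0.587, 0.339, 0.735); φ = arcsin(p_z) ≈ 47.34°, λ = atan2(p_y, p_x) ≈ 30.00°.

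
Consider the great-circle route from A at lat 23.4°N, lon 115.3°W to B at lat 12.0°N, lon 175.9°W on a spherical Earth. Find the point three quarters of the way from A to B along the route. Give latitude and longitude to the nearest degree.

≈ lat 17°N, lon 162°W

The haversine formula gives a central angle δ ≈ 1.020 rad (58.4°) between the endpoints.
Interpolate at f = 3/4 with slerp weights a = sin((1−f)δ)/sin δ ≈ 0.296, b = sin(fδ)/sin δ ≈ 0.813.
p = a·p₁ + b·p₂ ≈ (-0.909, -0.302, 0.287); φ = arcsin(p_z) ≈ 16.65°, λ = atan2(p_y, p_x) ≈ -161.60°.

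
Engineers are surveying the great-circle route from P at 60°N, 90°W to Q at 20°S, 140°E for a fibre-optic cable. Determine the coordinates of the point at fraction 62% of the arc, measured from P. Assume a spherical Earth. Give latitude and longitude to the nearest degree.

≈ 23°N, 163°E

Write both endpoints as unit vectors p₁, p₂ with components (cos φ cos λ, cos φ sin λ, sin φ).
The central angle between the endpoints is δ = arccos(p₁·p₂) ≈ 2.212 rad (126.7°).
Interpolate at f = 0.62 with slerp weights a = sin((1−f)δ)/sin δ ≈ 0.930, b = sin(fδ)/sin δ ≈ 1.223.
p = a·p₁ + b·p₂ ≈ (-0.881, 0.274, 0.387); φ = arcsin(p_z) ≈ 22.76°, λ = atan2(p_y, p_x) ≈ 162.72°.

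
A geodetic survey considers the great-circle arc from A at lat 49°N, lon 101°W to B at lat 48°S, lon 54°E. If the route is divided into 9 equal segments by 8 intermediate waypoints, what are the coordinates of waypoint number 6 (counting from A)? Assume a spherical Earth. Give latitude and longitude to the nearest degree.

The haversine formula gives a central angle δ ≈ 2.853 rad (163.5°) between the endpoints.
Interpolate at f = 6/9 with slerp weights a = sin((1−f)δ)/sin δ ≈ 2.863, b = sin(fδ)/sin δ ≈ 3.325.
p = a·p₁ + b·p₂ ≈ (0.950, -0.043, -0.311); φ = arcsin(p_z) ≈ -18.10°, λ = atan2(p_y, p_x) ≈ -2.62°.

≈ lat 18°S, lon 3°W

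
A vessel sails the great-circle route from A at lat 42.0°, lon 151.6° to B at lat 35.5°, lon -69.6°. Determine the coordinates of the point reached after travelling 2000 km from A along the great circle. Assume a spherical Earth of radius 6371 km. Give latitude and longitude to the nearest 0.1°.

Write both endpoints as unit vectors p₁, p₂ with components (cos φ cos λ, cos φ sin λ, sin φ).
The central angle between the endpoints is δ = arccos(p₁·p₂) ≈ 1.637 rad (93.8°). The total great-circle distance is δ·R ≈ 1.637 × 6371 ≈ 10432 km, so the target fraction is f = 2000/10432 ≈ 0.192.
Interpolate at f ≈ 0.192 with slerp weights a = sin((1−f)δ)/sin δ ≈ 0.972, b = sin(fδ)/sin δ ≈ 0.309.
p = a·p₁ + b·p₂ ≈ (-0.547, 0.107, 0.830); φ = arcsin(p_z) ≈ 56.09°, λ = atan2(p_y, p_x) ≈ 168.91°.

≈ lat 56.1°, lon 168.9°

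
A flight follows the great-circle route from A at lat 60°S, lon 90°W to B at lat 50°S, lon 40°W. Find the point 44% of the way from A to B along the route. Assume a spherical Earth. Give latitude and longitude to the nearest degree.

≈ lat 58°S, lon 65°W

Write both endpoints as unit vectors p₁, p₂ with components (cos φ cos λ, cos φ sin λ, sin φ).
The central angle between the endpoints is δ = arccos(p₁·p₂) ≈ 0.516 rad (29.5°).
Interpolate at f = 0.44 with slerp weights a = sin((1−f)δ)/sin δ ≈ 0.578, b = sin(fδ)/sin δ ≈ 0.456.
p = a·p₁ + b·p₂ ≈ (0.225, -0.477, -0.850); φ = arcsin(p_z) ≈ -58.17°, λ = atan2(p_y, p_x) ≈ -64.79°.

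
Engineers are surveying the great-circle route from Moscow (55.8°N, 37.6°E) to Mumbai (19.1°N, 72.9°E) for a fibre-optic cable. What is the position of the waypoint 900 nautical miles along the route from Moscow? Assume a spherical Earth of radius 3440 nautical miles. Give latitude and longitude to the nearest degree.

The haversine formula gives a central angle δ ≈ 0.790 rad (45.2°) between the endpoints. The total great-circle distance is δ·R ≈ 0.790 × 3440 ≈ 2716 nmi, so the target fraction is f = 900/2716 ≈ 0.331.
Interpolate at f ≈ 0.331 with slerp weights a = sin((1−f)δ)/sin δ ≈ 0.709, b = sin(fδ)/sin δ ≈ 0.364.
p = a·p₁ + b·p₂ ≈ (0.417, 0.572, 0.706); φ = arcsin(p_z) ≈ 44.91°, λ = atan2(p_y, p_x) ≈ 53.91°.

≈ 45°N, 54°E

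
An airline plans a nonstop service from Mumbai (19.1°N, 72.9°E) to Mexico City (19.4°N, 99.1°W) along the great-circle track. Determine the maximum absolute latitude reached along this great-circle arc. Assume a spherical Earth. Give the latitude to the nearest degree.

The great circle lies in the plane with unit normal n̂ = (p₁ × p₂)/|p₁ × p₂|.
Here n̂_z ≈ -0.196; the vertex latitude is φ_max = arccos|n̂_z| ≈ 78.7°.
Check via Clairaut: cos φ_max = |cos φ₁| · sin C = cos(19.1°)·sin(12.0°) ≈ 0.196, again giving ≈ 78.7°.

≈ 79°N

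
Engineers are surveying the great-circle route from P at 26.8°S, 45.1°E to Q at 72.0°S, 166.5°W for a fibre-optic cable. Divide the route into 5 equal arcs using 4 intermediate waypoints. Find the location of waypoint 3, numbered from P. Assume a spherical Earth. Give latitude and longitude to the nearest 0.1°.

From cos δ = sin φ₁ sin φ₂ + cos φ₁ cos φ₂ cos Δλ, the central angle is δ ≈ 1.376 rad (78.8°).
Interpolate at f = 3/5 with slerp weights a = sin((1−f)δ)/sin δ ≈ 0.533, b = sin(fδ)/sin δ ≈ 0.749.
p = a·p₁ + b·p₂ ≈ (0.111, 0.283, -0.953); φ = arcsin(p_z) ≈ -72.31°, λ = atan2(p_y, p_x) ≈ 68.62°.

≈ 72.3°S, 68.6°E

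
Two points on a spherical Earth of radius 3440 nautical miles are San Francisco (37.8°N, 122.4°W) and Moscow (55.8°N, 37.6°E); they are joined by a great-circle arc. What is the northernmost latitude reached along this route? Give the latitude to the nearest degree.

≈ 81°N

The great circle lies in the plane with unit normal n̂ = (p₁ × p₂)/|p₁ × p₂|.
Here n̂_z ≈ +0.153; the vertex latitude is φ_max = arccos|n̂_z| ≈ 81.2°.
Check via Clairaut: cos φ_max = |cos φ₁| · sin C = cos(37.8°)·sin(11.1°) ≈ 0.153, again giving ≈ 81.2°.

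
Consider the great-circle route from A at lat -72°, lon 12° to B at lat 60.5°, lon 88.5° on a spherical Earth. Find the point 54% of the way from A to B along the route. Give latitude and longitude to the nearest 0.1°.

≈ lat -1.7°, lon 61.9°

Write both endpoints as unit vectors p₁, p₂ with components (cos φ cos λ, cos φ sin λ, sin φ).
The central angle between the endpoints is δ = arccos(p₁·p₂) ≈ 2.485 rad (142.4°).
Interpolate at f = 0.54 with slerp weights a = sin((1−f)δ)/sin δ ≈ 1.491, b = sin(fδ)/sin δ ≈ 1.596.
p = a·p₁ + b·p₂ ≈ (0.471, 0.881, -0.029); φ = arcsin(p_z) ≈ -1.67°, λ = atan2(p_y, p_x) ≈ 61.87°.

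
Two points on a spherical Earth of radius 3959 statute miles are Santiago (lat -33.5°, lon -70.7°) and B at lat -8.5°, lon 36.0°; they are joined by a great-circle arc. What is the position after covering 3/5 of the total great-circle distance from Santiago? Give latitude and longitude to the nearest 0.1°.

Convert each endpoint to a unit vector on the sphere (x = cos φ cos λ, y = cos φ sin λ, z = sin φ).
The central angle between the endpoints is δ = arccos(p₁·p₂) ≈ 1.727 rad (98.9°).
Interpolate at f = 3/5 with slerp weights a = sin((1−f)δ)/sin δ ≈ 0.645, b = sin(fδ)/sin δ ≈ 0.871.
p = a·p₁ + b·p₂ ≈ (0.875, -0.001, -0.485); φ = arcsin(p_z) ≈ -28.99°, λ = atan2(p_y, p_x) ≈ -0.08°.

≈ lat -29.0°, lon -0.1°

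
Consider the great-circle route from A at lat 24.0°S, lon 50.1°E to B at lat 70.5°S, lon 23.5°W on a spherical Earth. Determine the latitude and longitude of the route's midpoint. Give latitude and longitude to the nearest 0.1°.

≈ lat 51.9°S, lon 32.5°E

Write both endpoints as unit vectors p₁, p₂ with components (cos φ cos λ, cos φ sin λ, sin φ).
The central angle between the endpoints is δ = arccos(p₁·p₂) ≈ 1.082 rad (62.0°).
Interpolate at f = 1/2 with slerp weights a = sin((1−f)δ)/sin δ ≈ 0.583, b = sin(fδ)/sin δ ≈ 0.583.
p = a·p₁ + b·p₂ ≈ (0.520, 0.331, -0.787); φ = arcsin(p_z) ≈ -51.92°, λ = atan2(p_y, p_x) ≈ 32.47°.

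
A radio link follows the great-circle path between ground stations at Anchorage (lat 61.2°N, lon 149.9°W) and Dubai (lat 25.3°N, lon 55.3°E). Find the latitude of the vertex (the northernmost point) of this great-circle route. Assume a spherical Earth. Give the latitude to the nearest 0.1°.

≈ 79.3°N

The great circle lies in the plane with unit normal n̂ = (p₁ × p₂)/|p₁ × p₂|.
Here n̂_z ≈ -0.185; the vertex latitude is φ_max = arccos|n̂_z| ≈ 79.3°.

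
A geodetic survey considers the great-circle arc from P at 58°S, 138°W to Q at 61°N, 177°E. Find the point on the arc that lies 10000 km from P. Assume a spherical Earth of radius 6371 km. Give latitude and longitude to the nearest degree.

Write both endpoints as unit vectors p₁, p₂ with components (cos φ cos λ, cos φ sin λ, sin φ).
The central angle between the endpoints is δ = arccos(p₁·p₂) ≈ 2.165 rad (124.1°). The total great-circle distance is δ·R ≈ 2.165 × 6371 ≈ 13795 km, so the target fraction is f = 10000/13795 ≈ 0.725.
Interpolate at f ≈ 0.725 with slerp weights a = sin((1−f)δ)/sin δ ≈ 0.677, b = sin(fδ)/sin δ ≈ 1.207.
p = a·p₁ + b·p₂ ≈ (-0.851, -0.210, 0.481); φ = arcsin(p_z) ≈ 28.78°, λ = atan2(p_y, p_x) ≈ -166.17°.

≈ 29°N, 166°W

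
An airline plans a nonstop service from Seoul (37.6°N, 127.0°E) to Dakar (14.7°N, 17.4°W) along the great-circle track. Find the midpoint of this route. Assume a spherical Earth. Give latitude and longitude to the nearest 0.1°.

Convert each endpoint to a unit vector on the sphere (x = cos φ cos λ, y = cos φ sin λ, z = sin φ).
The central angle between the endpoints is δ = arccos(p₁·p₂) ≈ 2.058 rad (117.9°).
Interpolate at f = 1/2 with slerp weights a = sin((1−f)δ)/sin δ ≈ 0.970, b = sin(fδ)/sin δ ≈ 0.970.
p = a·p₁ + b·p₂ ≈ (0.433, 0.333, 0.838); φ = arcsin(p_z) ≈ 56.90°, λ = atan2(p_y, p_x) ≈ 37.59°.

≈ 56.9°N, 37.6°E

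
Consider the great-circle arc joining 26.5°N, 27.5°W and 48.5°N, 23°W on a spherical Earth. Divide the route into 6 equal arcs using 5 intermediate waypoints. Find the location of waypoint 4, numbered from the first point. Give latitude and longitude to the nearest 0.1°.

≈ 41.2°N, 24.8°W

Write both endpoints as unit vectors p₁, p₂ with components (cos φ cos λ, cos φ sin λ, sin φ).
The central angle between the endpoints is δ = arccos(p₁·p₂) ≈ 0.389 rad (22.3°).
Interpolate at f = 4/6 with slerp weights a = sin((1−f)δ)/sin δ ≈ 0.341, b = sin(fδ)/sin δ ≈ 0.676.
p = a·p₁ + b·p₂ ≈ (0.683, -0.316, 0.659); φ = arcsin(p_z) ≈ 41.19°, λ = atan2(p_y, p_x) ≈ -24.82°.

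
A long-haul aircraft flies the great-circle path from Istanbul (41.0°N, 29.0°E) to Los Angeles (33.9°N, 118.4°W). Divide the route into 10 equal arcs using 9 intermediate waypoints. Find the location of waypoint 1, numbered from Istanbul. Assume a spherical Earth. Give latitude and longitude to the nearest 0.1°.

≈ 49.7°N, 22.1°E

Write both endpoints as unit vectors p₁, p₂ with components (cos φ cos λ, cos φ sin λ, sin φ).
The central angle between the endpoints is δ = arccos(p₁·p₂) ≈ 1.733 rad (99.3°).
Interpolate at f = 1/10 with slerp weights a = sin((1−f)δ)/sin δ ≈ 1.013, b = sin(fδ)/sin δ ≈ 0.175.
p = a·p₁ + b·p₂ ≈ (0.600, 0.243, 0.762); φ = arcsin(p_z) ≈ 49.66°, λ = atan2(p_y, p_x) ≈ 22.06°.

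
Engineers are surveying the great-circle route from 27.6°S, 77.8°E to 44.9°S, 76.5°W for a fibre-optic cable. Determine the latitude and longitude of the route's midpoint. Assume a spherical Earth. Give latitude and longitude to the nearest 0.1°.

The haversine formula gives a central angle δ ≈ 1.812 rad (103.8°) between the endpoints.
Interpolate at f = 1/2 with slerp weights a = sin((1−f)δ)/sin δ ≈ 0.810, b = sin(fδ)/sin δ ≈ 0.810.
p = a·p₁ + b·p₂ ≈ (0.286, 0.144, -0.947); φ = arcsin(p_z) ≈ -71.34°, λ = atan2(p_y, p_x) ≈ 26.71°.

≈ 71.3°S, 26.7°E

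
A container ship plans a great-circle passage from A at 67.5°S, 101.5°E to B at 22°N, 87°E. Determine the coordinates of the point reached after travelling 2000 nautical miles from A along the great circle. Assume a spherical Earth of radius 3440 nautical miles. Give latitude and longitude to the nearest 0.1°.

≈ 34.6°S, 92.6°E

From cos δ = sin φ₁ sin φ₂ + cos φ₁ cos φ₂ cos Δλ, the central angle is δ ≈ 1.573 rad (90.1°). The total great-circle distance is δ·R ≈ 1.573 × 3440 ≈ 5412 nmi, so the target fraction is f = 2000/5412 ≈ 0.370.
Interpolate at f ≈ 0.370 with slerp weights a = sin((1−f)δ)/sin δ ≈ 0.837, b = sin(fδ)/sin δ ≈ 0.549.
p = a·p₁ + b·p₂ ≈ (-0.037, 0.822, -0.568); φ = arcsin(p_z) ≈ -34.59°, λ = atan2(p_y, p_x) ≈ 92.59°.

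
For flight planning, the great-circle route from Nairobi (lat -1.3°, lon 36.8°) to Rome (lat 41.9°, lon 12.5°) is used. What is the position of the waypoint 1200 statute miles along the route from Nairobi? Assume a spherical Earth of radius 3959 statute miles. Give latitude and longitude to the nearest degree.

Convert each endpoint to a unit vector on the sphere (x = cos φ cos λ, y = cos φ sin λ, z = sin φ).
The central angle between the endpoints is δ = arccos(p₁·p₂) ≈ 0.846 rad (48.5°). The total great-circle distance is δ·R ≈ 0.846 × 3959 ≈ 3349 mi, so the target fraction is f = 1200/3349 ≈ 0.358.
Interpolate at f ≈ 0.358 with slerp weights a = sin((1−f)δ)/sin δ ≈ 0.690, b = sin(fδ)/sin δ ≈ 0.399.
p = a·p₁ + b·p₂ ≈ (0.842, 0.477, 0.251); φ = arcsin(p_z) ≈ 14.52°, λ = atan2(p_y, p_x) ≈ 29.55°.

≈ lat 15°, lon 30°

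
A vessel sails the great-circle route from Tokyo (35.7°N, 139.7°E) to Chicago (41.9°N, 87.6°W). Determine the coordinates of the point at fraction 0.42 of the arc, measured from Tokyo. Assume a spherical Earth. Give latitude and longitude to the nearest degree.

Write both endpoints as unit vectors p₁, p₂ with components (cos φ cos λ, cos φ sin λ, sin φ).
The central angle between the endpoints is δ = arccos(p₁·p₂) ≈ 1.591 rad (91.2°).
Interpolate at f = 0.42 with slerp weights a = sin((1−f)δ)/sin δ ≈ 0.797, b = sin(fδ)/sin δ ≈ 0.620.
p = a·p₁ + b·p₂ ≈ (-0.475, -0.042, 0.879); φ = arcsin(p_z) ≈ 61.55°, λ = atan2(p_y, p_x) ≈ -174.94°.

≈ 62°N, 175°W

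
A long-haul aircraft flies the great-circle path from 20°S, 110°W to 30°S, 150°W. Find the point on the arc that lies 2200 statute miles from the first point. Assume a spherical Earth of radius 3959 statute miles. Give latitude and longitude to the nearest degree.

Convert each endpoint to a unit vector on the sphere (x = cos φ cos λ, y = cos φ sin λ, z = sin φ).
The central angle between the endpoints is δ = arccos(p₁·p₂) ≈ 0.653 rad (37.4°). The total great-circle distance is δ·R ≈ 0.653 × 3959 ≈ 2584 mi, so the target fraction is f = 2200/2584 ≈ 0.851.
Interpolate at f ≈ 0.851 with slerp weights a = sin((1−f)δ)/sin δ ≈ 0.160, b = sin(fδ)/sin δ ≈ 0.869.
p = a·p₁ + b·p₂ ≈ (-0.703, -0.517, -0.489); φ = arcsin(p_z) ≈ -29.26°, λ = atan2(p_y, p_x) ≈ -143.66°.

≈ 29°S, 144°W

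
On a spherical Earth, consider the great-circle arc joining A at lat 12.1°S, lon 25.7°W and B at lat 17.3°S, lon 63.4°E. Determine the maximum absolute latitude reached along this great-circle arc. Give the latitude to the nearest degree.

The great circle lies in the plane with unit normal n̂ = (p₁ × p₂)/|p₁ × p₂|.
Here n̂_z ≈ +0.936; the vertex latitude is φ_max = arccos|n̂_z| ≈ 20.6°.
Check via Clairaut: cos φ_max = |cos φ₁| · sin C = cos(12.1°)·sin(106.8°) ≈ 0.936, again giving ≈ 20.6°.

≈ 21°S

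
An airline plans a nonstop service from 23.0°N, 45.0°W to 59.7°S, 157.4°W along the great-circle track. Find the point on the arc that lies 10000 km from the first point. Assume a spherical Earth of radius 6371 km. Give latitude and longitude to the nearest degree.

≈ 51°S, 104°W

Convert each endpoint to a unit vector on the sphere (x = cos φ cos λ, y = cos φ sin λ, z = sin φ).
The central angle between the endpoints is δ = arccos(p₁·p₂) ≈ 2.111 rad (121.0°). The total great-circle distance is δ·R ≈ 2.111 × 6371 ≈ 13449 km, so the target fraction is f = 10000/13449 ≈ 0.744.
Interpolate at f ≈ 0.744 with slerp weights a = sin((1−f)δ)/sin δ ≈ 0.601, b = sin(fδ)/sin δ ≈ 1.166.
p = a·p₁ + b·p₂ ≈ (-0.152, -0.617, -0.772); φ = arcsin(p_z) ≈ -50.53°, λ = atan2(p_y, p_x) ≈ -103.83°.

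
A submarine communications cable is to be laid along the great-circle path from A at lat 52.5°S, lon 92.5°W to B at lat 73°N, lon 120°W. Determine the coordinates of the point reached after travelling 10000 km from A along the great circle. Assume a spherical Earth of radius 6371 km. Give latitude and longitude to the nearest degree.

≈ lat 37°N, lon 105°W

The haversine formula gives a central angle δ ≈ 2.215 rad (126.9°) between the endpoints. The total great-circle distance is δ·R ≈ 2.215 × 6371 ≈ 14114 km, so the target fraction is f = 10000/14114 ≈ 0.709.
Interpolate at f ≈ 0.709 with slerp weights a = sin((1−f)δ)/sin δ ≈ 0.753, b = sin(fδ)/sin δ ≈ 1.251.
p = a·p₁ + b·p₂ ≈ (-0.203, -0.775, 0.599); φ = arcsin(p_z) ≈ 36.80°, λ = atan2(p_y, p_x) ≈ -104.68°.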